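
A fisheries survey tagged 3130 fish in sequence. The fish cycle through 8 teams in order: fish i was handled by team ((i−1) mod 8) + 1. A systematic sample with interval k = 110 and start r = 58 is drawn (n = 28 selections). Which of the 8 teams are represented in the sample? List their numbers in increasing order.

Consecutive selections differ by k = 110, so their team numbers differ by 110 mod 8 = 6.
gcd(110, 8) = 2, so the sample visits 8/2 = 4 distinct residues mod 8.
Start 58 is team 2; the teams hit are 2, 4, 6, 8.

2, 4, 6, 8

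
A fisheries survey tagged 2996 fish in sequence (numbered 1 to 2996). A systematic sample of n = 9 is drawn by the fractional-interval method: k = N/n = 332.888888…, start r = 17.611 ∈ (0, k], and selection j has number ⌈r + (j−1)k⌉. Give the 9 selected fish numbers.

j=1: r + 0k = 17.611 → ⌈·⌉ = 18
j=2: r + 1k = 350.499888… → ⌈·⌉ = 351
j=3: r + 2k = 683.388777… → ⌈·⌉ = 684
j=4: r + 3k = 1016.277666… → ⌈·⌉ = 1017
j=5: r + 4k = 1349.166555… → ⌈·⌉ = 1350
j=6: r + 5k = 1682.055444… → ⌈·⌉ = 1683
j=7: r + 6k = 2014.944333… → ⌈·⌉ = 2015
j=8: r + 7k = 2347.833222… → ⌈·⌉ = 2348
j=9: r + 8k = 2680.722111… → ⌈·⌉ = 2681

18, 351, 684, 1017, 1350, 1683, 2015, 2348, 2681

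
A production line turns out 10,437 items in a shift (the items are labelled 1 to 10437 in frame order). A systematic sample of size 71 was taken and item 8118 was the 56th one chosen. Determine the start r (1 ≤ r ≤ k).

k = 10437/71 = 147
r = 8118 − (56−1)×147 = 8118 − 8085 = 33

33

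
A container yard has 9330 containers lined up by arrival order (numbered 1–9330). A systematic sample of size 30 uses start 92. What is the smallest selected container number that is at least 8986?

k = 9330/30 = 311
Steps past start: ⌈(8986 − 92)/311⌉ = ⌈8894/311⌉ = 29
Selected container: 92 + 29×311 = 9111

9111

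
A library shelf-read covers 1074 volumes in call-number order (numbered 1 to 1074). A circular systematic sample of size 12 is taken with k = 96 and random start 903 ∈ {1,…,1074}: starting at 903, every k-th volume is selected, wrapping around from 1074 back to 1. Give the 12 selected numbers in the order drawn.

903, 999, 21, 117, 213, 309, 405, 501, 597, 693, 789, 885

Selection 1: 903
Selection 2: 903 + 96 = 999
Selection 3: 999 + 96 = 1095 → 1095 − 1074 = 21
Selection 4: 21 + 96 = 117
Selection 5: 117 + 96 = 213
Selection 6: 213 + 96 = 309
Selection 7: 309 + 96 = 405
Selection 8: 405 + 96 = 501
Selection 9: 501 + 96 = 597
Selection 10: 597 + 96 = 693
Selection 11: 693 + 96 = 789
Selection 12: 789 + 96 = 885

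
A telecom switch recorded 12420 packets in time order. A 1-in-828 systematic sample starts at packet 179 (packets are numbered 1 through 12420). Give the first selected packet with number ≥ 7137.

k = 828
Steps past start: ⌈(7137 − 179)/828⌉ = ⌈6958/828⌉ = 9
Selected packet: 179 + 9×828 = 7631

7631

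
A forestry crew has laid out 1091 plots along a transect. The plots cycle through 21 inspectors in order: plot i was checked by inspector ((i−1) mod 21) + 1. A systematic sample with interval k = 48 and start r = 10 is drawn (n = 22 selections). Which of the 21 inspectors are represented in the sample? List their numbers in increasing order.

Consecutive selections differ by k = 48, so their inspector numbers differ by 48 mod 21 = 6.
gcd(48, 21) = 3, so the sample visits 21/3 = 7 distinct residues mod 21.
Start 10 is inspector 10; the inspectors hit are 1, 4, 7, 10, 13, 16, 19.

1, 4, 7, 10, 13, 16, 19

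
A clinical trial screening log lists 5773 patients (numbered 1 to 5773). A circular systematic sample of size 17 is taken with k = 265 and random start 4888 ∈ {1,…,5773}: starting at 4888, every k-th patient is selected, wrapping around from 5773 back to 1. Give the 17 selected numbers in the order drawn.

4888, 5153, 5418, 5683, 175, 440, 705, 970, 1235, 1500, 1765, 2030, 2295, 2560, 2825, 3090, 3355

Selection 1: 4888
Selection 2: 4888 + 265 = 5153
Selection 3: 5153 + 265 = 5418
Selection 4: 5418 + 265 = 5683
Selection 5: 5683 + 265 = 5948 → 5948 − 5773 = 175
Selection 6: 175 + 265 = 440
Selection 7: 440 + 265 = 705
Selection 8: 705 + 265 = 970
Selection 9: 970 + 265 = 1235
Selection 10: 1235 + 265 = 1500
Selection 11: 1500 + 265 = 1765
Selection 12: 1765 + 265 = 2030
Selection 13: 2030 + 265 = 2295
Selection 14: 2295 + 265 = 2560
Selection 15: 2560 + 265 = 2825
Selection 16: 2825 + 265 = 3090
Selection 17: 3090 + 265 = 3355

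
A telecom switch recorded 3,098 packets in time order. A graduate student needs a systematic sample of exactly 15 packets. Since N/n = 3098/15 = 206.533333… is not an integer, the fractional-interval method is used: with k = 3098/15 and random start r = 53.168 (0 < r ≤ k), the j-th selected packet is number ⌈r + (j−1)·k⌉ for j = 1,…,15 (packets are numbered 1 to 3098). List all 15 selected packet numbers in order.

j=1: r + 0k = 53.168 → ⌈·⌉ = 54
j=2: r + 1k = 259.701333… → ⌈·⌉ = 260
j=3: r + 2k = 466.234666… → ⌈·⌉ = 467
j=4: r + 3k = 672.768 → ⌈·⌉ = 673
j=5: r + 4k = 879.301333… → ⌈·⌉ = 880
j=6: r + 5k = 1085.834666… → ⌈·⌉ = 1086
j=7: r + 6k = 1292.368 → ⌈·⌉ = 1293
j=8: r + 7k = 1498.901333… → ⌈·⌉ = 1499
j=9: r + 8k = 1705.434666… → ⌈·⌉ = 1706
j=10: r + 9k = 1911.968 → ⌈·⌉ = 1912
j=11: r + 10k = 2118.501333… → ⌈·⌉ = 2119
j=12: r + 11k = 2325.034666… → ⌈·⌉ = 2326
j=13: r + 12k = 2531.568 → ⌈·⌉ = 2532
j=14: r + 13k = 2738.101333… → ⌈·⌉ = 2739
j=15: r + 14k = 2944.634666… → ⌈·⌉ = 2945

54, 260, 467, 673, 880, 1086, 1293, 1499, 1706, 1912, 2119, 2326, 2532, 2739, 2945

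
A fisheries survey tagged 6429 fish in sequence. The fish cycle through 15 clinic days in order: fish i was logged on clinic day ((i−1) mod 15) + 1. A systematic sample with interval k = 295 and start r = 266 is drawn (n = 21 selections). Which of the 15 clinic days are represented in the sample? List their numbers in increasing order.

Consecutive selections differ by k = 295, so their clinic day numbers differ by 295 mod 15 = 10.
gcd(295, 15) = 5, so the sample visits 15/5 = 3 distinct residues mod 15.
Start 266 is clinic day 11; the clinic days hit are 1, 6, 11.

1, 6, 11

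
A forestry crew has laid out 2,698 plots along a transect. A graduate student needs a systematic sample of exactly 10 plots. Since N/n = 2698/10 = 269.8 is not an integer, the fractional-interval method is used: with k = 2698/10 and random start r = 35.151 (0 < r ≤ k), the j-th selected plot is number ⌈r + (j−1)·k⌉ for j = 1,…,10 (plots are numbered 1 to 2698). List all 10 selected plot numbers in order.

36, 305, 575, 845, 1115, 1385, 1654, 1924, 2194, 2464

j=1: r + 0k = 35.151 → ⌈·⌉ = 36
j=2: r + 1k = 304.951 → ⌈·⌉ = 305
j=3: r + 2k = 574.751 → ⌈·⌉ = 575
j=4: r + 3k = 844.551 → ⌈·⌉ = 845
j=5: r + 4k = 1114.351 → ⌈·⌉ = 1115
j=6: r + 5k = 1384.151 → ⌈·⌉ = 1385
j=7: r + 6k = 1653.951 → ⌈·⌉ = 1654
j=8: r + 7k = 1923.751 → ⌈·⌉ = 1924
j=9: r + 8k = 2193.551 → ⌈·⌉ = 2194
j=10: r + 9k = 2463.351 → ⌈·⌉ = 2464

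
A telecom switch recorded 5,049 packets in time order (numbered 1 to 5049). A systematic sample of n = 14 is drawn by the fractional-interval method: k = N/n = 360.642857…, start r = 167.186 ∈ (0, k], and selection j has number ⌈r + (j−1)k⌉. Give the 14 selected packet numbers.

j=1: r + 0k = 167.186 → ⌈·⌉ = 168
j=2: r + 1k = 527.828857… → ⌈·⌉ = 528
j=3: r + 2k = 888.471714… → ⌈·⌉ = 889
j=4: r + 3k = 1249.114571… → ⌈·⌉ = 1250
j=5: r + 4k = 1609.757428… → ⌈·⌉ = 1610
j=6: r + 5k = 1970.400285… → ⌈·⌉ = 1971
j=7: r + 6k = 2331.043142… → ⌈·⌉ = 2332
j=8: r + 7k = 2691.686 → ⌈·⌉ = 2692
j=9: r + 8k = 3052.328857… → ⌈·⌉ = 3053
j=10: r + 9k = 3412.971714… → ⌈·⌉ = 3413
j=11: r + 10k = 3773.614571… → ⌈·⌉ = 3774
j=12: r + 11k = 4134.257428… → ⌈·⌉ = 4135
j=13: r + 12k = 4494.900285… → ⌈·⌉ = 4495
j=14: r + 13k = 4855.543142… → ⌈·⌉ = 4856

168, 528, 889, 1250, 1610, 1971, 2332, 2692, 3053, 3413, 3774, 4135, 4495, 4856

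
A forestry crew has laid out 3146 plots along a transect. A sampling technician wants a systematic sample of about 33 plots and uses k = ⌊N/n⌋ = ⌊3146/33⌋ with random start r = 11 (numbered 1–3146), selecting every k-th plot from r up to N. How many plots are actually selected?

k = ⌊3146/33⌋ = 95
Achieved size = ⌊(3146 − 11)/95⌋ + 1 = ⌊3135/95⌋ + 1 = 33 + 1 = 34
(last selection: 11 + 33×95 = 3146 ≤ 3146; next would be 3241 > 3146)

34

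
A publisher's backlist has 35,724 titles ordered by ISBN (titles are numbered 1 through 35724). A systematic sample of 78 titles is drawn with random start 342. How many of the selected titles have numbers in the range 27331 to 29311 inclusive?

k = 35724/78 = 458
First selection ≥ 27331: 342 + ⌈(27331−342)/458⌉·458 = 342 + 59×458 = 27364
Last selection ≤ 29311: 342 + ⌊(29311−342)/458⌋·458 = 342 + 63×458 = 29196
Count = 63 − 59 + 1 = 5

5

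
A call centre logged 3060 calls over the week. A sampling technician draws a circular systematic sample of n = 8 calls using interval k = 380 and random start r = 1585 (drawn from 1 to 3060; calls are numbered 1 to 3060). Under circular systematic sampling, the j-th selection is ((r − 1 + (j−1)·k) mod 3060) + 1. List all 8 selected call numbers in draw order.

Selection 1: 1585
Selection 2: 1585 + 380 = 1965
Selection 3: 1965 + 380 = 2345
Selection 4: 2345 + 380 = 2725
Selection 5: 2725 + 380 = 3105 → 3105 − 3060 = 45
Selection 6: 45 + 380 = 425
Selection 7: 425 + 380 = 805
Selection 8: 805 + 380 = 1185

1585, 1965, 2345, 2725, 45, 425, 805, 1185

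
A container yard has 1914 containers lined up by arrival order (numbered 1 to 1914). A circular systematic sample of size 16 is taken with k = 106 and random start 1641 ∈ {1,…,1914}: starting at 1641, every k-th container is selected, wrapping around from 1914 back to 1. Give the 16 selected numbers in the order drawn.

1641, 1747, 1853, 45, 151, 257, 363, 469, 575, 681, 787, 893, 999, 1105, 1211, 1317

Selection 1: 1641
Selection 2: 1641 + 106 = 1747
Selection 3: 1747 + 106 = 1853
Selection 4: 1853 + 106 = 1959 → 1959 − 1914 = 45
Selection 5: 45 + 106 = 151
Selection 6: 151 + 106 = 257
Selection 7: 257 + 106 = 363
Selection 8: 363 + 106 = 469
Selection 9: 469 + 106 = 575
Selection 10: 575 + 106 = 681
Selection 11: 681 + 106 = 787
Selection 12: 787 + 106 = 893
Selection 13: 893 + 106 = 999
Selection 14: 999 + 106 = 1105
Selection 15: 1105 + 106 = 1211
Selection 16: 1211 + 106 = 1317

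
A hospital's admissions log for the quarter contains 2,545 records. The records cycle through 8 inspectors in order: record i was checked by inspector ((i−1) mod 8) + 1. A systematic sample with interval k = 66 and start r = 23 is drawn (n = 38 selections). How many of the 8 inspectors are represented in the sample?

Consecutive selections differ by k = 66, so their inspector numbers differ by 66 mod 8 = 2.
gcd(66, 8) = 2, so the sample visits 8/2 = 4 distinct residues mod 8.
Start 23 is inspector 7; the inspectors hit are 1, 3, 5, 7.

4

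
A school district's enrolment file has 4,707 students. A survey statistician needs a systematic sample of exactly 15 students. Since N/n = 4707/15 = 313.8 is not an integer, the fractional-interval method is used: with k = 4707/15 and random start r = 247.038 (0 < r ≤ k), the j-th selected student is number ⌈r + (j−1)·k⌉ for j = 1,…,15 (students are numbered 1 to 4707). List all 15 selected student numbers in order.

248, 561, 875, 1189, 1503, 1817, 2130, 2444, 2758, 3072, 3386, 3699, 4013, 4327, 4641

j=1: r + 0k = 247.038 → ⌈·⌉ = 248
j=2: r + 1k = 560.838 → ⌈·⌉ = 561
j=3: r + 2k = 874.638 → ⌈·⌉ = 875
j=4: r + 3k = 1188.438 → ⌈·⌉ = 1189
j=5: r + 4k = 1502.238 → ⌈·⌉ = 1503
j=6: r + 5k = 1816.038 → ⌈·⌉ = 1817
j=7: r + 6k = 2129.838 → ⌈·⌉ = 2130
j=8: r + 7k = 2443.638 → ⌈·⌉ = 2444
j=9: r + 8k = 2757.438 → ⌈·⌉ = 2758
j=10: r + 9k = 3071.238 → ⌈·⌉ = 3072
j=11: r + 10k = 3385.038 → ⌈·⌉ = 3386
j=12: r + 11k = 3698.838 → ⌈·⌉ = 3699
j=13: r + 12k = 4012.638 → ⌈·⌉ = 4013
j=14: r + 13k = 4326.438 → ⌈·⌉ = 4327
j=15: r + 14k = 4640.238 → ⌈·⌉ = 4641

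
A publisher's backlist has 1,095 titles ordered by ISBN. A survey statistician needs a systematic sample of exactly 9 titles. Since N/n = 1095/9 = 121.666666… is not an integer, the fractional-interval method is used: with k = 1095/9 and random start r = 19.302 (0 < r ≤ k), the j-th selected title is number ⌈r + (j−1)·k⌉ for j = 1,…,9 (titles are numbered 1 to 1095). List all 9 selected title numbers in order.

j=1: r + 0k = 19.302 → ⌈·⌉ = 20
j=2: r + 1k = 140.968666… → ⌈·⌉ = 141
j=3: r + 2k = 262.635333… → ⌈·⌉ = 263
j=4: r + 3k = 384.302 → ⌈·⌉ = 385
j=5: r + 4k = 505.968666… → ⌈·⌉ = 506
j=6: r + 5k = 627.635333… → ⌈·⌉ = 628
j=7: r + 6k = 749.302 → ⌈·⌉ = 750
j=8: r + 7k = 870.968666… → ⌈·⌉ = 871
j=9: r + 8k = 992.635333… → ⌈·⌉ = 993

20, 141, 263, 385, 506, 628, 750, 871, 993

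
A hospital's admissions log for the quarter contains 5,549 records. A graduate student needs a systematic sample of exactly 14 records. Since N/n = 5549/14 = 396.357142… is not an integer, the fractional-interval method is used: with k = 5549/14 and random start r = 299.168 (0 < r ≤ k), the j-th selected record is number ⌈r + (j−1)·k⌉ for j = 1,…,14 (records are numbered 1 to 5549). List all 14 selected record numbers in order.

j=1: r + 0k = 299.168 → ⌈·⌉ = 300
j=2: r + 1k = 695.525142… → ⌈·⌉ = 696
j=3: r + 2k = 1091.882285… → ⌈·⌉ = 1092
j=4: r + 3k = 1488.239428… → ⌈·⌉ = 1489
j=5: r + 4k = 1884.596571… → ⌈·⌉ = 1885
j=6: r + 5k = 2280.953714… → ⌈·⌉ = 2281
j=7: r + 6k = 2677.310857… → ⌈·⌉ = 2678
j=8: r + 7k = 3073.668 → ⌈·⌉ = 3074
j=9: r + 8k = 3470.025142… → ⌈·⌉ = 3471
j=10: r + 9k = 3866.382285… → ⌈·⌉ = 3867
j=11: r + 10k = 4262.739428… → ⌈·⌉ = 4263
j=12: r + 11k = 4659.096571… → ⌈·⌉ = 4660
j=13: r + 12k = 5055.453714… → ⌈·⌉ = 5056
j=14: r + 13k = 5451.810857… → ⌈·⌉ = 5452

300, 696, 1092, 1489, 1885, 2281, 2678, 3074, 3471, 3867, 4263, 4660, 5056, 5452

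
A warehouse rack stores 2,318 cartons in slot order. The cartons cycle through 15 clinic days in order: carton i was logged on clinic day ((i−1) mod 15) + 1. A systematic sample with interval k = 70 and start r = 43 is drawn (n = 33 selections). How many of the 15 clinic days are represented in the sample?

3

Consecutive selections differ by k = 70, so their clinic day numbers differ by 70 mod 15 = 10.
gcd(70, 15) = 5, so the sample visits 15/5 = 3 distinct residues mod 15.
Start 43 is clinic day 13; the clinic days hit are 3, 8, 13.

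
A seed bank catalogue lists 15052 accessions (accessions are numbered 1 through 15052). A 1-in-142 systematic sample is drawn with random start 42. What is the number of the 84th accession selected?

11828

k = 142
84th selection = r + (84−1)·k = 42 + 83×142 = 42 + 11786 = 11828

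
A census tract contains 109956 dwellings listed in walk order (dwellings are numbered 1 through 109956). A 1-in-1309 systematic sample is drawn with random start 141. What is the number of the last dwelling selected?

k = 1309
84th selection = r + (84−1)·k = 141 + 83×1309 = 141 + 108647 = 108788

108788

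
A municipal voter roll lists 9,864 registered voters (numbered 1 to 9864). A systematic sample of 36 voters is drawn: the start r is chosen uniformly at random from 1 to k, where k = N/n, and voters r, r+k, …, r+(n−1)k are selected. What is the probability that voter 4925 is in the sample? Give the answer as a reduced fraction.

k = 9864/36 = 274.
Voter 4925 is selected iff r ≡ 4925 (mod 274); exactly one such r in {1,…,274}.
Inclusion probability = 1/274.

1/274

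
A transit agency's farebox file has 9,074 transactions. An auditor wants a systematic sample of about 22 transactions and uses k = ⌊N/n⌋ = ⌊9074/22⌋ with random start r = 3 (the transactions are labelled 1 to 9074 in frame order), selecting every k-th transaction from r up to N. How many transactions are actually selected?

k = ⌊9074/22⌋ = 412
Achieved size = ⌊(9074 − 3)/412⌋ + 1 = ⌊9071/412⌋ + 1 = 22 + 1 = 23
(last selection: 3 + 22×412 = 9067 ≤ 9074; next would be 9479 > 9074)

23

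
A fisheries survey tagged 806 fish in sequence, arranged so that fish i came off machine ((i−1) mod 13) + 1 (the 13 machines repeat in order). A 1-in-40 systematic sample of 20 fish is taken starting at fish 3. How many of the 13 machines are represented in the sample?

Consecutive selections differ by k = 40, so their machine numbers differ by 40 mod 13 = 1.
gcd(40, 13) = 1, so the sample visits 13/1 = 13 distinct residues mod 13.
Start 3 is machine 3; the machines hit are 1, 2, 3, 4, 5, 6, 7, 8, 9, 10, 11, 12, 13.

13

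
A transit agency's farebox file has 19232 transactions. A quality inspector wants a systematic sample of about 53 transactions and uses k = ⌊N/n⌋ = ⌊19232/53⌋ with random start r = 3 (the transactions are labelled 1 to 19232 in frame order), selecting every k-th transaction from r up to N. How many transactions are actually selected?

54

k = ⌊19232/53⌋ = 362
Achieved size = ⌊(19232 − 3)/362⌋ + 1 = ⌊19229/362⌋ + 1 = 53 + 1 = 54
(last selection: 3 + 53×362 = 19189 ≤ 19232; next would be 19551 > 19232)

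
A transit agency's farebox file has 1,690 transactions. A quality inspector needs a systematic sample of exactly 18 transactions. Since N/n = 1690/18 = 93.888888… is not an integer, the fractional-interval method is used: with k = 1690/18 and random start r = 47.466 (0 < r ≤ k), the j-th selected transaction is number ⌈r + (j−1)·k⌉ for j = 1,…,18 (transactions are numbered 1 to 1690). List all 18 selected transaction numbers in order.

j=1: r + 0k = 47.466 → ⌈·⌉ = 48
j=2: r + 1k = 141.354888… → ⌈·⌉ = 142
j=3: r + 2k = 235.243777… → ⌈·⌉ = 236
j=4: r + 3k = 329.132666… → ⌈·⌉ = 330
j=5: r + 4k = 423.021555… → ⌈·⌉ = 424
j=6: r + 5k = 516.910444… → ⌈·⌉ = 517
j=7: r + 6k = 610.799333… → ⌈·⌉ = 611
j=8: r + 7k = 704.688222… → ⌈·⌉ = 705
j=9: r + 8k = 798.577111… → ⌈·⌉ = 799
j=10: r + 9k = 892.466 → ⌈·⌉ = 893
j=11: r + 10k = 986.354888… → ⌈·⌉ = 987
j=12: r + 11k = 1080.243777… → ⌈·⌉ = 1081
j=13: r + 12k = 1174.132666… → ⌈·⌉ = 1175
j=14: r + 13k = 1268.021555… → ⌈·⌉ = 1269
j=15: r + 14k = 1361.910444… → ⌈·⌉ = 1362
j=16: r + 15k = 1455.799333… → ⌈·⌉ = 1456
j=17: r + 16k = 1549.688222… → ⌈·⌉ = 1550
j=18: r + 17k = 1643.577111… → ⌈·⌉ = 1644

48, 142, 236, 330, 424, 517, 611, 705, 799, 893, 987, 1081, 1175, 1269, 1362, 1456, 1550, 1644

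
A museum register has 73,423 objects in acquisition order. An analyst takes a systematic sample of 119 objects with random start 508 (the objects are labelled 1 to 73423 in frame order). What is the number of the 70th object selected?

k = 73423/119 = 617
70th selection = r + (70−1)·k = 508 + 69×617 = 508 + 42573 = 43081

43081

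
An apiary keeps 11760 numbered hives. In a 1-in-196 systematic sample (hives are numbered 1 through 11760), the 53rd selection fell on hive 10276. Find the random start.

k = 196
r = 10276 − (53−1)×196 = 10276 − 10192 = 84

84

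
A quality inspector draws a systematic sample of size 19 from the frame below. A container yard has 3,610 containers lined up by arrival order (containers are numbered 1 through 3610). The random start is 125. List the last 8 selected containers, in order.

k = N/n = 3610/19 = 190
12th selection = 125 + 11×190 = 2215
13th: 2215 + 190 = 2405
14th: 2405 + 190 = 2595
15th: 2595 + 190 = 2785
16th: 2785 + 190 = 2975
17th: 2975 + 190 = 3165
18th: 3165 + 190 = 3355
19th: 3355 + 190 = 3545

2215, 2405, 2595, 2785, 2975, 3165, 3355, 3545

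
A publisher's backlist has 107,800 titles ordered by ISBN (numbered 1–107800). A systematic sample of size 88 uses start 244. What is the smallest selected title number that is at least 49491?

50469

k = 107800/88 = 1225
Steps past start: ⌈(49491 − 244)/1225⌉ = ⌈49247/1225⌉ = 41
Selected title: 244 + 41×1225 = 50469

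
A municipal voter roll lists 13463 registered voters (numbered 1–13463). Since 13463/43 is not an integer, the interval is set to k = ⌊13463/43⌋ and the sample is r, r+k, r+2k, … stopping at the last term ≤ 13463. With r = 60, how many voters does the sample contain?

43

k = ⌊13463/43⌋ = 313
Achieved size = ⌊(13463 − 60)/313⌋ + 1 = ⌊13403/313⌋ + 1 = 42 + 1 = 43
(last selection: 60 + 42×313 = 13206 ≤ 13463; next would be 13519 > 13463)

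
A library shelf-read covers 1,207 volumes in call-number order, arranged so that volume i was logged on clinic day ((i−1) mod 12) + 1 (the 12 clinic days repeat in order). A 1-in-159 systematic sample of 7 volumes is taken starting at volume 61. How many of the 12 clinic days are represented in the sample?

4

Consecutive selections differ by k = 159, so their clinic day numbers differ by 159 mod 12 = 3.
gcd(159, 12) = 3, so the sample visits 12/3 = 4 distinct residues mod 12.
Start 61 is clinic day 1; the clinic days hit are 1, 4, 7, 10.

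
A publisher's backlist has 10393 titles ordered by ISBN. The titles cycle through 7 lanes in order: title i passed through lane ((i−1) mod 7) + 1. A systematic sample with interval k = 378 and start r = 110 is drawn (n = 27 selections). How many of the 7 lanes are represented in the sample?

Consecutive selections differ by k = 378, so their lane numbers differ by 378 mod 7 = 0.
gcd(378, 7) = 7, so the sample visits 7/7 = 1 distinct residues mod 7.
Start 110 is lane 5; the lanes hit are 5.

1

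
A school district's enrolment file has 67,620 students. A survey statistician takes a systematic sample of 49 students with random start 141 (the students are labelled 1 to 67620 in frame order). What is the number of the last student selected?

66381

k = 67620/49 = 1380
49th selection = r + (49−1)·k = 141 + 48×1380 = 141 + 66240 = 66381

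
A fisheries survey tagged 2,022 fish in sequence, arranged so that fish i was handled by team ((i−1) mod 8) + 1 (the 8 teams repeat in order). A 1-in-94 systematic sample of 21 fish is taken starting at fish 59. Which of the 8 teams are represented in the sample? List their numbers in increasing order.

1, 3, 5, 7

Consecutive selections differ by k = 94, so their team numbers differ by 94 mod 8 = 6.
gcd(94, 8) = 2, so the sample visits 8/2 = 4 distinct residues mod 8.
Start 59 is team 3; the teams hit are 1, 3, 5, 7.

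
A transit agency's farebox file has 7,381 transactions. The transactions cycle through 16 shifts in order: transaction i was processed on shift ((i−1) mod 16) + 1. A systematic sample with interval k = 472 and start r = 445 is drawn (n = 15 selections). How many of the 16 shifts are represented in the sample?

Consecutive selections differ by k = 472, so their shift numbers differ by 472 mod 16 = 8.
gcd(472, 16) = 8, so the sample visits 16/8 = 2 distinct residues mod 16.
Start 445 is shift 13; the shifts hit are 5, 13.

2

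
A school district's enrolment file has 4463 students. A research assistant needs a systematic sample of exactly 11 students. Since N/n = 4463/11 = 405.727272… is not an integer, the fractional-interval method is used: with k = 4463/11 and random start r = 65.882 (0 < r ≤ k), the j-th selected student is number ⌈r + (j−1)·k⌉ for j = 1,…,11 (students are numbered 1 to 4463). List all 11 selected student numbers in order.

j=1: r + 0k = 65.882 → ⌈·⌉ = 66
j=2: r + 1k = 471.609272… → ⌈·⌉ = 472
j=3: r + 2k = 877.336545… → ⌈·⌉ = 878
j=4: r + 3k = 1283.063818… → ⌈·⌉ = 1284
j=5: r + 4k = 1688.791090… → ⌈·⌉ = 1689
j=6: r + 5k = 2094.518363… → ⌈·⌉ = 2095
j=7: r + 6k = 2500.245636… → ⌈·⌉ = 2501
j=8: r + 7k = 2905.972909… → ⌈·⌉ = 2906
j=9: r + 8k = 3311.700181… → ⌈·⌉ = 3312
j=10: r + 9k = 3717.427454… → ⌈·⌉ = 3718
j=11: r + 10k = 4123.154727… → ⌈·⌉ = 4124

66, 472, 878, 1284, 1689, 2095, 2501, 2906, 3312, 3718, 4124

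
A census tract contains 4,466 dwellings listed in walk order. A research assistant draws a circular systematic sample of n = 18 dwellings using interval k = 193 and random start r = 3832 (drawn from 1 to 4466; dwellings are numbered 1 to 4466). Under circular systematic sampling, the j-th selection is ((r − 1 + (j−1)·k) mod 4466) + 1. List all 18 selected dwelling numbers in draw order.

3832, 4025, 4218, 4411, 138, 331, 524, 717, 910, 1103, 1296, 1489, 1682, 1875, 2068, 2261, 2454, 2647

Selection 1: 3832
Selection 2: 3832 + 193 = 4025
Selection 3: 4025 + 193 = 4218
Selection 4: 4218 + 193 = 4411
Selection 5: 4411 + 193 = 4604 → 4604 − 4466 = 138
Selection 6: 138 + 193 = 331
Selection 7: 331 + 193 = 524
Selection 8: 524 + 193 = 717
Selection 9: 717 + 193 = 910
Selection 10: 910 + 193 = 1103
Selection 11: 1103 + 193 = 1296
Selection 12: 1296 + 193 = 1489
Selection 13: 1489 + 193 = 1682
Selection 14: 1682 + 193 = 1875
Selection 15: 1875 + 193 = 2068
Selection 16: 2068 + 193 = 2261
Selection 17: 2261 + 193 = 2454
Selection 18: 2454 + 193 = 2647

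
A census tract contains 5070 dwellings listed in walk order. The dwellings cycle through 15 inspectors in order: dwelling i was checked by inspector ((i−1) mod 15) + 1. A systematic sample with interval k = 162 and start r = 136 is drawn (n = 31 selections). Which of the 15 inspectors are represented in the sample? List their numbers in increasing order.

1, 4, 7, 10, 13

Consecutive selections differ by k = 162, so their inspector numbers differ by 162 mod 15 = 12.
gcd(162, 15) = 3, so the sample visits 15/3 = 5 distinct residues mod 15.
Start 136 is inspector 1; the inspectors hit are 1, 4, 7, 10, 13.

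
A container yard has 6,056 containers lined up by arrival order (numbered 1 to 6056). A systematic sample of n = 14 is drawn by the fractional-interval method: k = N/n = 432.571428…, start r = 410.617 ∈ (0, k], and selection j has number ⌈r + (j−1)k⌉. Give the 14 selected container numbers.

411, 844, 1276, 1709, 2141, 2574, 3007, 3439, 3872, 4304, 4737, 5169, 5602, 6035

j=1: r + 0k = 410.617 → ⌈·⌉ = 411
j=2: r + 1k = 843.188428… → ⌈·⌉ = 844
j=3: r + 2k = 1275.759857… → ⌈·⌉ = 1276
j=4: r + 3k = 1708.331285… → ⌈·⌉ = 1709
j=5: r + 4k = 2140.902714… → ⌈·⌉ = 2141
j=6: r + 5k = 2573.474142… → ⌈·⌉ = 2574
j=7: r + 6k = 3006.045571… → ⌈·⌉ = 3007
j=8: r + 7k = 3438.617 → ⌈·⌉ = 3439
j=9: r + 8k = 3871.188428… → ⌈·⌉ = 3872
j=10: r + 9k = 4303.759857… → ⌈·⌉ = 4304
j=11: r + 10k = 4736.331285… → ⌈·⌉ = 4737
j=12: r + 11k = 5168.902714… → ⌈·⌉ = 5169
j=13: r + 12k = 5601.474142… → ⌈·⌉ = 5602
j=14: r + 13k = 6034.045571… → ⌈·⌉ = 6035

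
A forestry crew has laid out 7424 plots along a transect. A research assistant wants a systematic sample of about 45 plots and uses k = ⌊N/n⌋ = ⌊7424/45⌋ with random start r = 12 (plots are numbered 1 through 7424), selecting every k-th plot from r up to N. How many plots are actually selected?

k = ⌊7424/45⌋ = 164
Achieved size = ⌊(7424 − 12)/164⌋ + 1 = ⌊7412/164⌋ + 1 = 45 + 1 = 46
(last selection: 12 + 45×164 = 7392 ≤ 7424; next would be 7556 > 7424)

46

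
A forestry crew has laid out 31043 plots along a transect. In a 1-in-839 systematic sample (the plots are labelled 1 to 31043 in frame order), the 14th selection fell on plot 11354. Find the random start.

447

k = 839
r = 11354 − (14−1)×839 = 11354 − 10907 = 447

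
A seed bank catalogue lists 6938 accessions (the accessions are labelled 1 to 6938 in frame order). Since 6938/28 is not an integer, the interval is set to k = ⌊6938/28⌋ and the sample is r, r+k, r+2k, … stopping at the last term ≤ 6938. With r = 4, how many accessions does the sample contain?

k = ⌊6938/28⌋ = 247
Achieved size = ⌊(6938 − 4)/247⌋ + 1 = ⌊6934/247⌋ + 1 = 28 + 1 = 29
(last selection: 4 + 28×247 = 6920 ≤ 6938; next would be 7167 > 6938)

29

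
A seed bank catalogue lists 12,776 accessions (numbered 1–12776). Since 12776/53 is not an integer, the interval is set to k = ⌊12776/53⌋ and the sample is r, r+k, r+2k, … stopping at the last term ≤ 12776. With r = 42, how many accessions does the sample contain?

k = ⌊12776/53⌋ = 241
Achieved size = ⌊(12776 − 42)/241⌋ + 1 = ⌊12734/241⌋ + 1 = 52 + 1 = 53
(last selection: 42 + 52×241 = 12574 ≤ 12776; next would be 12815 > 12776)

53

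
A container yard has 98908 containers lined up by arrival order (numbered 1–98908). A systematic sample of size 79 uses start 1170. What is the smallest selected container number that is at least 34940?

k = 98908/79 = 1252
Steps past start: ⌈(34940 − 1170)/1252⌉ = ⌈33770/1252⌉ = 27
Selected container: 1170 + 27×1252 = 34974

34974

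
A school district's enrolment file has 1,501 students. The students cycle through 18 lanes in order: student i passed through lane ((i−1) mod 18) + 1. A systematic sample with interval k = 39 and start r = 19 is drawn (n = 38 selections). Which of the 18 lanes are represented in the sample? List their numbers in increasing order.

Consecutive selections differ by k = 39, so their lane numbers differ by 39 mod 18 = 3.
gcd(39, 18) = 3, so the sample visits 18/3 = 6 distinct residues mod 18.
Start 19 is lane 1; the lanes hit are 1, 4, 7, 10, 13, 16.

1, 4, 7, 10, 13, 16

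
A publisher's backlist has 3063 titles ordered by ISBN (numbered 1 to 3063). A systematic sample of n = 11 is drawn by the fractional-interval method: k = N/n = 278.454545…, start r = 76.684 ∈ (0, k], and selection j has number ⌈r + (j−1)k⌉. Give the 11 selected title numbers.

77, 356, 634, 913, 1191, 1469, 1748, 2026, 2305, 2583, 2862

j=1: r + 0k = 76.684 → ⌈·⌉ = 77
j=2: r + 1k = 355.138545… → ⌈·⌉ = 356
j=3: r + 2k = 633.593090… → ⌈·⌉ = 634
j=4: r + 3k = 912.047636… → ⌈·⌉ = 913
j=5: r + 4k = 1190.502181… → ⌈·⌉ = 1191
j=6: r + 5k = 1468.956727… → ⌈·⌉ = 1469
j=7: r + 6k = 1747.411272… → ⌈·⌉ = 1748
j=8: r + 7k = 2025.865818… → ⌈·⌉ = 2026
j=9: r + 8k = 2304.320363… → ⌈·⌉ = 2305
j=10: r + 9k = 2582.774909… → ⌈·⌉ = 2583
j=11: r + 10k = 2861.229454… → ⌈·⌉ = 2862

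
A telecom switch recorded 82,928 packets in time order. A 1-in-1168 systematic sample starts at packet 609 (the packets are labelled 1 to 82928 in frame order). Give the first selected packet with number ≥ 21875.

22801

k = 1168
Steps past start: ⌈(21875 − 609)/1168⌉ = ⌈21266/1168⌉ = 19
Selected packet: 609 + 19×1168 = 22801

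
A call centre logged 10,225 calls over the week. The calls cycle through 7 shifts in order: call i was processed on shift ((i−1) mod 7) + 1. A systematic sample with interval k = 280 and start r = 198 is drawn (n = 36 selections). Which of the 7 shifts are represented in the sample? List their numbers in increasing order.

2

Consecutive selections differ by k = 280, so their shift numbers differ by 280 mod 7 = 0.
gcd(280, 7) = 7, so the sample visits 7/7 = 1 distinct residues mod 7.
Start 198 is shift 2; the shifts hit are 2.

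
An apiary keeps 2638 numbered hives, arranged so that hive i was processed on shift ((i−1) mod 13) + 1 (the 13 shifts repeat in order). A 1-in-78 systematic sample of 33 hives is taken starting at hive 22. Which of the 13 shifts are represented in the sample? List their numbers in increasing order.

9

Consecutive selections differ by k = 78, so their shift numbers differ by 78 mod 13 = 0.
gcd(78, 13) = 13, so the sample visits 13/13 = 1 distinct residues mod 13.
Start 22 is shift 9; the shifts hit are 9.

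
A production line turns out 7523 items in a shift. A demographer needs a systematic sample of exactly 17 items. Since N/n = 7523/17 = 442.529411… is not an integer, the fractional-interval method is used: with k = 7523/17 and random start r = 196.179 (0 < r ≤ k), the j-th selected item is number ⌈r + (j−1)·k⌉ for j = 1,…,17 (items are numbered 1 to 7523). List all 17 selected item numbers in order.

197, 639, 1082, 1524, 1967, 2409, 2852, 3294, 3737, 4179, 4622, 5065, 5507, 5950, 6392, 6835, 7277

j=1: r + 0k = 196.179 → ⌈·⌉ = 197
j=2: r + 1k = 638.708411… → ⌈·⌉ = 639
j=3: r + 2k = 1081.237823… → ⌈·⌉ = 1082
j=4: r + 3k = 1523.767235… → ⌈·⌉ = 1524
j=5: r + 4k = 1966.296647… → ⌈·⌉ = 1967
j=6: r + 5k = 2408.826058… → ⌈·⌉ = 2409
j=7: r + 6k = 2851.355470… → ⌈·⌉ = 2852
j=8: r + 7k = 3293.884882… → ⌈·⌉ = 3294
j=9: r + 8k = 3736.414294… → ⌈·⌉ = 3737
j=10: r + 9k = 4178.943705… → ⌈·⌉ = 4179
j=11: r + 10k = 4621.473117… → ⌈·⌉ = 4622
j=12: r + 11k = 5064.002529… → ⌈·⌉ = 5065
j=13: r + 12k = 5506.531941… → ⌈·⌉ = 5507
j=14: r + 13k = 5949.061352… → ⌈·⌉ = 5950
j=15: r + 14k = 6391.590764… → ⌈·⌉ = 6392
j=16: r + 15k = 6834.120176… → ⌈·⌉ = 6835
j=17: r + 16k = 7276.649588… → ⌈·⌉ = 7277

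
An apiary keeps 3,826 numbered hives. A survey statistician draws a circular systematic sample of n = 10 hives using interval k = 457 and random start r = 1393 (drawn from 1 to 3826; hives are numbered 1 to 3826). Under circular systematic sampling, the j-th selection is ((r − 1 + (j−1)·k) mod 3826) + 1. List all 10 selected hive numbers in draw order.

Selection 1: 1393
Selection 2: 1393 + 457 = 1850
Selection 3: 1850 + 457 = 2307
Selection 4: 2307 + 457 = 2764
Selection 5: 2764 + 457 = 3221
Selection 6: 3221 + 457 = 3678
Selection 7: 3678 + 457 = 4135 → 4135 − 3826 = 309
Selection 8: 309 + 457 = 766
Selection 9: 766 + 457 = 1223
Selection 10: 1223 + 457 = 1680

1393, 1850, 2307, 2764, 3221, 3678, 309, 766, 1223, 1680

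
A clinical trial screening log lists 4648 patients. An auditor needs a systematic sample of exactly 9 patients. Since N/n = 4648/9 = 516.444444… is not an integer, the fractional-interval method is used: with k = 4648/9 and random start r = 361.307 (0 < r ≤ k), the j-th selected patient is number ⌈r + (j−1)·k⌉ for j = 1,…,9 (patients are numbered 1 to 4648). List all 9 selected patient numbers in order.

362, 878, 1395, 1911, 2428, 2944, 3460, 3977, 4493

j=1: r + 0k = 361.307 → ⌈·⌉ = 362
j=2: r + 1k = 877.751444… → ⌈·⌉ = 878
j=3: r + 2k = 1394.195888… → ⌈·⌉ = 1395
j=4: r + 3k = 1910.640333… → ⌈·⌉ = 1911
j=5: r + 4k = 2427.084777… → ⌈·⌉ = 2428
j=6: r + 5k = 2943.529222… → ⌈·⌉ = 2944
j=7: r + 6k = 3459.973666… → ⌈·⌉ = 3460
j=8: r + 7k = 3976.418111… → ⌈·⌉ = 3977
j=9: r + 8k = 4492.862555… → ⌈·⌉ = 4493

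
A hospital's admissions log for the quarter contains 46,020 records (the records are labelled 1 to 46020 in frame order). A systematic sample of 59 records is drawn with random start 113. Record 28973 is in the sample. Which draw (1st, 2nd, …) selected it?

38

k = 46020/59 = 780
position = (28973 − 113)/780 + 1 = 28860/780 + 1 = 37 + 1 = 38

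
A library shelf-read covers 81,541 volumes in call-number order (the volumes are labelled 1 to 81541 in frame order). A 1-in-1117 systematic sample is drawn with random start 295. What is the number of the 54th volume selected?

59496

k = 1117
54th selection = r + (54−1)·k = 295 + 53×1117 = 295 + 59201 = 59496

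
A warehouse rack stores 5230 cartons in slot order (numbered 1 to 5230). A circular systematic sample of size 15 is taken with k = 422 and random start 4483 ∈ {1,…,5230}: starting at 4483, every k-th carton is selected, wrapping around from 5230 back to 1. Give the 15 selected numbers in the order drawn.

4483, 4905, 97, 519, 941, 1363, 1785, 2207, 2629, 3051, 3473, 3895, 4317, 4739, 5161

Selection 1: 4483
Selection 2: 4483 + 422 = 4905
Selection 3: 4905 + 422 = 5327 → 5327 − 5230 = 97
Selection 4: 97 + 422 = 519
Selection 5: 519 + 422 = 941
Selection 6: 941 + 422 = 1363
Selection 7: 1363 + 422 = 1785
Selection 8: 1785 + 422 = 2207
Selection 9: 2207 + 422 = 2629
Selection 10: 2629 + 422 = 3051
Selection 11: 3051 + 422 = 3473
Selection 12: 3473 + 422 = 3895
Selection 13: 3895 + 422 = 4317
Selection 14: 4317 + 422 = 4739
Selection 15: 4739 + 422 = 5161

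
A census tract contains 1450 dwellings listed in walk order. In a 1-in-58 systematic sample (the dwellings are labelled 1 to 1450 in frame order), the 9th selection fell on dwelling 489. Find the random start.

k = 58
r = 489 − (9−1)×58 = 489 − 464 = 25

25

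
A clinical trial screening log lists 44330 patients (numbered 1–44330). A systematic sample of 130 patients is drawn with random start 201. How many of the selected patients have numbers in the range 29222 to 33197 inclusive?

11

k = 44330/130 = 341
First selection ≥ 29222: 201 + ⌈(29222−201)/341⌉·341 = 201 + 86×341 = 29527
Last selection ≤ 33197: 201 + ⌊(33197−201)/341⌋·341 = 201 + 96×341 = 32937
Count = 96 − 86 + 1 = 11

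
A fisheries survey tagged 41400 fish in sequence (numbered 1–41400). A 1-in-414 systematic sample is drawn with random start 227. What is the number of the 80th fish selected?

k = 414
80th selection = r + (80−1)·k = 227 + 79×414 = 227 + 32706 = 32933

32933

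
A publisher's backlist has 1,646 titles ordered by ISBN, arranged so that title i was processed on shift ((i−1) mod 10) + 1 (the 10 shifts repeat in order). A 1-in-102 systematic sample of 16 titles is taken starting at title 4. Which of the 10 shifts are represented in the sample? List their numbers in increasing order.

Consecutive selections differ by k = 102, so their shift numbers differ by 102 mod 10 = 2.
gcd(102, 10) = 2, so the sample visits 10/2 = 5 distinct residues mod 10.
Start 4 is shift 4; the shifts hit are 2, 4, 6, 8, 10.

2, 4, 6, 8, 10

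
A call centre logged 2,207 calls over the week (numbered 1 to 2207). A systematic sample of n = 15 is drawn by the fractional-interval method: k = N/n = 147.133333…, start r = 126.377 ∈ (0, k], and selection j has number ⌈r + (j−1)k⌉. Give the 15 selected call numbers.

j=1: r + 0k = 126.377 → ⌈·⌉ = 127
j=2: r + 1k = 273.510333… → ⌈·⌉ = 274
j=3: r + 2k = 420.643666… → ⌈·⌉ = 421
j=4: r + 3k = 567.777 → ⌈·⌉ = 568
j=5: r + 4k = 714.910333… → ⌈·⌉ = 715
j=6: r + 5k = 862.043666… → ⌈·⌉ = 863
j=7: r + 6k = 1009.177 → ⌈·⌉ = 1010
j=8: r + 7k = 1156.310333… → ⌈·⌉ = 1157
j=9: r + 8k = 1303.443666… → ⌈·⌉ = 1304
j=10: r + 9k = 1450.577 → ⌈·⌉ = 1451
j=11: r + 10k = 1597.710333… → ⌈·⌉ = 1598
j=12: r + 11k = 1744.843666… → ⌈·⌉ = 1745
j=13: r + 12k = 1891.977 → ⌈·⌉ = 1892
j=14: r + 13k = 2039.110333… → ⌈·⌉ = 2040
j=15: r + 14k = 2186.243666… → ⌈·⌉ = 2187

127, 274, 421, 568, 715, 863, 1010, 1157, 1304, 1451, 1598, 1745, 1892, 2040, 2187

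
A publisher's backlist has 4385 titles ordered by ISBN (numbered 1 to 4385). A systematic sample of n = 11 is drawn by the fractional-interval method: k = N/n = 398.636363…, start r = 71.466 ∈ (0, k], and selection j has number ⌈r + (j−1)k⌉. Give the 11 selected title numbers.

j=1: r + 0k = 71.466 → ⌈·⌉ = 72
j=2: r + 1k = 470.102363… → ⌈·⌉ = 471
j=3: r + 2k = 868.738727… → ⌈·⌉ = 869
j=4: r + 3k = 1267.375090… → ⌈·⌉ = 1268
j=5: r + 4k = 1666.011454… → ⌈·⌉ = 1667
j=6: r + 5k = 2064.647818… → ⌈·⌉ = 2065
j=7: r + 6k = 2463.284181… → ⌈·⌉ = 2464
j=8: r + 7k = 2861.920545… → ⌈·⌉ = 2862
j=9: r + 8k = 3260.556909… → ⌈·⌉ = 3261
j=10: r + 9k = 3659.193272… → ⌈·⌉ = 3660
j=11: r + 10k = 4057.829636… → ⌈·⌉ = 4058

72, 471, 869, 1268, 1667, 2065, 2464, 2862, 3261, 3660, 4058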